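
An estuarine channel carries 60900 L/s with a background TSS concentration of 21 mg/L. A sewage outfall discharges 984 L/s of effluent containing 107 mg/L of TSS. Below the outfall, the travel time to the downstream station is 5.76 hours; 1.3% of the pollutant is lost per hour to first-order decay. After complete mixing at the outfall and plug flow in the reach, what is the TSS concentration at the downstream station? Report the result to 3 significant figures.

After mixing, C = (60900·21.00 + 984.0·107.0) / 61880 = 1384000/61880 = 22.37 mg/L.
1.3%/h lost → k = −ln(1 − 0.013) = 0.01309 h⁻¹.
First-order decay: C = 22.37·exp(−k·t) = 22.37·0.9274 = 20.74 mg/L.

20.7 mg/L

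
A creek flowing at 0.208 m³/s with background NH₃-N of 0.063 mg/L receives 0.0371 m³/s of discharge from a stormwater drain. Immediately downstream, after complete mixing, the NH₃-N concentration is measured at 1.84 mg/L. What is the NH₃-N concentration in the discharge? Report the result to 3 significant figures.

Mass balance: 0.2080·0.06300 + 0.03710·Cₑ = 0.2451·1.840
→ Cₑ = (0.2451·1.840 − 0.2080·0.06300) / 0.03710 = 11.80 mg/L.

11.8 mg/L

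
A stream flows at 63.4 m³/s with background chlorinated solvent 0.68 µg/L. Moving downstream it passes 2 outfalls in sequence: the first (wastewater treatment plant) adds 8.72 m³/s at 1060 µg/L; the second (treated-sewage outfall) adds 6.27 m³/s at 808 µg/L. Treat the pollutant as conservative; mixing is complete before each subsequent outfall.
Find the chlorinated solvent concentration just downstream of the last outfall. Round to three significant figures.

Outfall 1: combined Q = 72.12 m³/s; C = (63.40·0.6800 + 8.720·1060)/72.12 = 128.8 µg/L.
Outfall 2: combined Q = 78.39 m³/s; C = (72.12·128.8 + 6.270·808.0)/78.39 = 183.1 µg/L.

183 µg/L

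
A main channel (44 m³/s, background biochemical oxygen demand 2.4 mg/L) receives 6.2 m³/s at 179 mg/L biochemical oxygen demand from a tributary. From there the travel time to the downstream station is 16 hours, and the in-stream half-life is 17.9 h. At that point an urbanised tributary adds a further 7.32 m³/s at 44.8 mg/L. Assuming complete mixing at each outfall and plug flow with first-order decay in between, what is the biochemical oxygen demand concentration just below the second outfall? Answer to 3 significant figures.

17.1 mg/L

After mixing, C = (44.00·2.400 + 6.200·179.0) / 50.20 = 1215/50.20 = 24.21 mg/L; combined flow 50.20 m³/s.
Half-life 17.9 h → k = ln 2 / 17.9 = 0.03872 h⁻¹ = 0.9294 d⁻¹.
First-order decay: C = 24.21·exp(−k·t) = 24.21·0.5382 = 13.03 mg/L.
Second outfall: C = (50.20·13.03 + 7.320·44.80)/57.52 = 17.07 mg/L.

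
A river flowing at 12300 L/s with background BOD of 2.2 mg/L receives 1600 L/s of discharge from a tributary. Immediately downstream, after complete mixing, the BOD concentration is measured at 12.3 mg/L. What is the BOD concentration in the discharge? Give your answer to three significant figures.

89.9 mg/L

Mass balance: 12300·2.200 + 1600·Cₑ = 13900·12.30
→ Cₑ = (13900·12.30 − 12300·2.200) / 1600 = 89.94 mg/L.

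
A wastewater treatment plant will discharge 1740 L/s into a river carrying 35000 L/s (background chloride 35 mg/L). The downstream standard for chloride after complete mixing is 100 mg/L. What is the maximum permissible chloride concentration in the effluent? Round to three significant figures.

At the limit, (Qr·Cr + Qe·Cₑ)/(Qr + Qe) = 100:
Cₑ = (36740·100 − 35000·35.00) / 1740 = 1407 mg/L.

1410 mg/L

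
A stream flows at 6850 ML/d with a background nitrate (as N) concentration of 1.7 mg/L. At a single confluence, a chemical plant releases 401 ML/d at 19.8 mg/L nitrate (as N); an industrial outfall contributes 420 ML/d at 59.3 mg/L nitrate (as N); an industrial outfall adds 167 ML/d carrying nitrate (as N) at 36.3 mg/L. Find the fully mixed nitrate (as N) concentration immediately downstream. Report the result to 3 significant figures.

6.45 mg/L

Conservation of mass: C = (6850·1.700 + 401.0·19.80 + 420.0·59.30 + 167.0·36.30) / 7838 = 50550/7838 = 6.450 mg/L.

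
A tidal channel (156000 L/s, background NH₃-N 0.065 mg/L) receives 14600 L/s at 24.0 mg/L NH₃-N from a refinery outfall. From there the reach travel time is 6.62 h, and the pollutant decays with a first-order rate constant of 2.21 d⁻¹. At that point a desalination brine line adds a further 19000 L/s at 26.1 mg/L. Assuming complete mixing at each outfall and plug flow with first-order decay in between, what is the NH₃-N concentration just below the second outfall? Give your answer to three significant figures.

After mixing, C = (156000·0.06500 + 14600·24.00) / 170600 = 360500/170600 = 2.113 mg/L; combined flow 170600 L/s.
After decay, C = 2.113 × e^(−kt) = 2.113 × 0.5436 = 1.149 mg/L.
At the second outfall, C = (170600·1.149 + 19000·26.10) / (170600 + 19000) = 3.649 mg/L.

3.65 mg/L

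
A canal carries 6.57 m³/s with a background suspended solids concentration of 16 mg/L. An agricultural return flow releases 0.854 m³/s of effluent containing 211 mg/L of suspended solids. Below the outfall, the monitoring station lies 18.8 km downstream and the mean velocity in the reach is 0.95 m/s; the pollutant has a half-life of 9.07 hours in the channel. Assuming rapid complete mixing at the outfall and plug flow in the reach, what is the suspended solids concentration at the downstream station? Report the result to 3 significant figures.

Mixed concentration C = ΣQC/ΣQ = (6.570·16.00 + 0.8540·211.0) / 7.424 = 285.3/7.424 = 38.43 mg/L.
Travel time t = 18.8·1000 / 0.95 = 19790 s = 5.497 h.
Half-life 9.07 h → k = ln 2 / 9.07 = 0.07642 h⁻¹ = 1.834 d⁻¹.
Applying C = C₀e^(−kt): 38.43 × 0.6570 = 25.25 mg/L.

25.2 mg/L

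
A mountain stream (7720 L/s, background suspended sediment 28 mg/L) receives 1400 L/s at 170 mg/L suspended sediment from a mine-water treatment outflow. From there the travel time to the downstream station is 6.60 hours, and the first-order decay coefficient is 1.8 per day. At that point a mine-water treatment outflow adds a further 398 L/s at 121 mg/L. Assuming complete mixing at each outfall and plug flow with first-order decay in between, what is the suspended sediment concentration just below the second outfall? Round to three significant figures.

34.1 mg/L

Mass balance: C = (7720·28.00 + 1400·170.0) / 9120 = 454200/9120 = 49.80 mg/L; combined flow 9120 L/s.
After decay, C = 49.80 × e^(−kt) = 49.80 × 0.6096 = 30.36 mg/L.
Second outfall: C = (9120·30.36 + 398.0·121.0)/9518 = 34.15 mg/L.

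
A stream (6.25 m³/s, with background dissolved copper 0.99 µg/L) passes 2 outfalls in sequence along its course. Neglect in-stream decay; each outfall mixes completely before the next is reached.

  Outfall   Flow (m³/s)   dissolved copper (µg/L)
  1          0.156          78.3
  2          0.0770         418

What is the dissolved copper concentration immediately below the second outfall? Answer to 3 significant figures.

7.80 µg/L

After outfall 1: Q = 6.250 + 0.1560 = 6.406 m³/s; C = (6.250·0.9900 + 0.1560·78.30)/6.406 = 2.873 µg/L.
After outfall 2: Q = 6.406 + 0.07700 = 6.483 m³/s; C = (6.406·2.873 + 0.07700·418.0)/6.483 = 7.803 µg/L.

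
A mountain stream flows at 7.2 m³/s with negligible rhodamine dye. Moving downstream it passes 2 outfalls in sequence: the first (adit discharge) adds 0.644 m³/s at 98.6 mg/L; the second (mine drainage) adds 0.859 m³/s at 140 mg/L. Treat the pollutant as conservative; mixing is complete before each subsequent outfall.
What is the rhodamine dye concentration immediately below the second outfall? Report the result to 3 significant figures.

After outfall 1: Q = 7.200 + 0.6440 = 7.844 m³/s; C = (7.200·0 + 0.6440·98.60)/7.844 = 8.095 mg/L.
After outfall 2: Q = 7.844 + 0.8590 = 8.703 m³/s; C = (7.844·8.095 + 0.8590·140.0)/8.703 = 21.11 mg/L.

21.1 mg/L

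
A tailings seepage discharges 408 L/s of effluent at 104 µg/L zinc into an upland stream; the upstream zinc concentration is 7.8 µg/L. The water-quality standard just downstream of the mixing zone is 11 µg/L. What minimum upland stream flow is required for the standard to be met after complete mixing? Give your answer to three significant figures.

11900 L/s

Set C_mix = 11: (Q·7.800 + 408.0·104.0) / (Q + 408.0) = 11
→ Q = 408.0·(104.0 − 11)/(11 − 7.800) = 11860 L/s.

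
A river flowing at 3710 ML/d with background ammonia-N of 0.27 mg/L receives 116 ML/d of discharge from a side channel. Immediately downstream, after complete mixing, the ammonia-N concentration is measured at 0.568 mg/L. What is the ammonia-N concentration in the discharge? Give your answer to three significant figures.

Mass balance: 3710·0.2700 + 116.0·Cₑ = 3826·0.5680
→ Cₑ = (3826·0.5680 − 3710·0.2700) / 116.0 = 10.10 mg/L.

10.1 mg/L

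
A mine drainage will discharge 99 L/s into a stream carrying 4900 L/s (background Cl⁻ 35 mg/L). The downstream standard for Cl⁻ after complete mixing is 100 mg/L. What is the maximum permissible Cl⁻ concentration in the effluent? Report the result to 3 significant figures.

3320 mg/L

At the limit, (Qr·Cr + Qe·Cₑ)/(Qr + Qe) = 100:
Cₑ = (4999·100 − 4900·35.00) / 99.00 = 3317 mg/L.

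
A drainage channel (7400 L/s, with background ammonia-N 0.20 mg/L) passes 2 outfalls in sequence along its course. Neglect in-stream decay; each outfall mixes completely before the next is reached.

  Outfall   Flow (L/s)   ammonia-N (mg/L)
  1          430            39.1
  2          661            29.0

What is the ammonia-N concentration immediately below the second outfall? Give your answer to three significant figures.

After outfall 1: Q = 7400 + 430.0 = 7830 L/s; C = (7400·0.2000 + 430.0·39.10)/7830 = 2.336 mg/L.
After outfall 2: Q = 7830 + 661.0 = 8491 L/s; C = (7830·2.336 + 661.0·29.00)/8491 = 4.412 mg/L.

4.41 mg/L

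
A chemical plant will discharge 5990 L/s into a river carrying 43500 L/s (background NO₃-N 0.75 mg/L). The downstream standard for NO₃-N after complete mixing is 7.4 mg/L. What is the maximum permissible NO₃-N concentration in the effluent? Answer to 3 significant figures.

55.7 mg/L

At the limit, (Qr·Cr + Qe·Cₑ)/(Qr + Qe) = 7.4:
Cₑ = (49490·7.4 − 43500·0.7500) / 5990 = 55.69 mg/L.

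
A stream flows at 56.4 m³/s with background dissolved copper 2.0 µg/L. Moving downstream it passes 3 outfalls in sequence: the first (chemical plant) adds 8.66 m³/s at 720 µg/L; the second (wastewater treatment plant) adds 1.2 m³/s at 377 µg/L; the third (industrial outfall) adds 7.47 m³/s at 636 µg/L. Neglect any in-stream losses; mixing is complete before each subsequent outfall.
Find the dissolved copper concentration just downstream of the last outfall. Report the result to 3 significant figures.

157 µg/L

Below outfall 1: Q → 65.06 m³/s, C = (56.40·2.000 + 8.660·720.0)/65.06 = 97.57 µg/L.
Below outfall 2: Q → 66.26 m³/s, C = (65.06·97.57 + 1.200·377.0)/66.26 = 102.6 µg/L.
Below outfall 3: Q → 73.73 m³/s, C = (66.26·102.6 + 7.470·636.0)/73.73 = 156.7 µg/L.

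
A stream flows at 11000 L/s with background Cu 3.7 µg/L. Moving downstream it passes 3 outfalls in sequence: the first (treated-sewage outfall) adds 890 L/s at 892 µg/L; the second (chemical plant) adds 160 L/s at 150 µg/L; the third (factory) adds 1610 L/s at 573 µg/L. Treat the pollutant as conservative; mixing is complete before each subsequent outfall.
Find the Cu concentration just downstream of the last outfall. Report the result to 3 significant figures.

130 µg/L

Below outfall 1: Q → 11890 L/s, C = (11000·3.700 + 890.0·892.0)/11890 = 70.19 µg/L.
Below outfall 2: Q → 12050 L/s, C = (11890·70.19 + 160.0·150.0)/12050 = 71.25 µg/L.
Below outfall 3: Q → 13660 L/s, C = (12050·71.25 + 1610·573.0)/13660 = 130.4 µg/L.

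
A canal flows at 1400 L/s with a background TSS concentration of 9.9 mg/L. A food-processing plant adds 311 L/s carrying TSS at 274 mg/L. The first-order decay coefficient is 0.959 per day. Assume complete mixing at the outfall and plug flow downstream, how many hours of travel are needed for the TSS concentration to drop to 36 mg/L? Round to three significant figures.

11.9 h

Conservation of mass: C = (1400·9.900 + 311.0·274.0) / 1711 = 99070/1711 = 57.90 mg/L.
57.90·exp(−k·t) = 36 → t = ln(57.90/36)/k = 42820 s = 11.89 h.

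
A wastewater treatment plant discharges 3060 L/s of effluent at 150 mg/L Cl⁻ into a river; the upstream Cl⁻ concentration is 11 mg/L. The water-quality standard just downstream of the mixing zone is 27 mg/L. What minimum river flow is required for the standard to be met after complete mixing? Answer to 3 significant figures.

23500 L/s

Set C_mix = 27: (Q·11.00 + 3060·150.0) / (Q + 3060) = 27
→ Q = 3060·(150.0 − 27)/(27 − 11.00) = 23520 L/s.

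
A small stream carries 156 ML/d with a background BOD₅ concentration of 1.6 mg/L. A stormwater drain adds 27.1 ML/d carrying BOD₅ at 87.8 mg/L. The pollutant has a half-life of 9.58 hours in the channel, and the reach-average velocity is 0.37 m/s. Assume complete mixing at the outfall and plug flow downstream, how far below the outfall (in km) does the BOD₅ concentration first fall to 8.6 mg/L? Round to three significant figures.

9.44 km

Flow-weighted average: C = (156.0·1.600 + 27.10·87.80) / 183.1 = 2629/183.1 = 14.36 mg/L.
Half-life 9.58 h → k = ln 2 / 9.58 = 0.07235 h⁻¹ = 1.736 d⁻¹.
Set 14.36·exp(−k·t) = 8.6 → t = ln(14.36/8.6)/k = 25500 s = 7.084 h.
Distance = v·t = 0.37·25500 = 9436 m = 9.436 km.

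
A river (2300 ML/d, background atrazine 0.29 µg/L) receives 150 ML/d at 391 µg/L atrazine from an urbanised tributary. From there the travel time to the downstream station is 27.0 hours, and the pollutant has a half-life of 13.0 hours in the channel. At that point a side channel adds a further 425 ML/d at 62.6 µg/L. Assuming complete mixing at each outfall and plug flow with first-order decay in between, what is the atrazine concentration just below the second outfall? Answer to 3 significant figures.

14.1 µg/L

Mass balance: C = (2300·0.2900 + 150.0·391.0) / 2450 = 59320/2450 = 24.21 µg/L; combined flow 2450 ML/d.
Half-life 13.0 h → k = ln 2 / 13.0 = 0.05332 h⁻¹ = 1.280 d⁻¹.
Decay over the reach: 24.21·exp(−kt) = 24.21·0.2370 = 5.738 µg/L.
At the second outfall, C = (2450·5.738 + 425.0·62.60) / (2450 + 425.0) = 14.14 µg/L.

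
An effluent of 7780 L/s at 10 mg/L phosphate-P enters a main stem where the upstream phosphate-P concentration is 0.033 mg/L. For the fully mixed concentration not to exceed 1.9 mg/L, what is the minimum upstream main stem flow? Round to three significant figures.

Set C_mix = 1.9: (Q·0.03300 + 7780·10.00) / (Q + 7780) = 1.9
→ Q = 7780·(10.00 − 1.9)/(1.9 − 0.03300) = 33750 L/s.

33800 L/s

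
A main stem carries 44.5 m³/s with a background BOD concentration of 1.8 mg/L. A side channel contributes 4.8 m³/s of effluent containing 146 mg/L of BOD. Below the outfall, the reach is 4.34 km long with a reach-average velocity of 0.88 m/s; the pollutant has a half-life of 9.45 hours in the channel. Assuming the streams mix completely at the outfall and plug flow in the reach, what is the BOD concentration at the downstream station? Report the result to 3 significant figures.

Mass balance: C = (44.50·1.800 + 4.800·146.0) / 49.30 = 780.9/49.30 = 15.84 mg/L.
Travel time t = 4.34·1000 / 0.88 = 4932 s = 1.370 h.
Half-life 9.45 h → k = ln 2 / 9.45 = 0.07335 h⁻¹ = 1.760 d⁻¹.
Applying C = C₀e^(−kt): 15.84 × 0.9044 = 14.33 mg/L.

14.3 mg/L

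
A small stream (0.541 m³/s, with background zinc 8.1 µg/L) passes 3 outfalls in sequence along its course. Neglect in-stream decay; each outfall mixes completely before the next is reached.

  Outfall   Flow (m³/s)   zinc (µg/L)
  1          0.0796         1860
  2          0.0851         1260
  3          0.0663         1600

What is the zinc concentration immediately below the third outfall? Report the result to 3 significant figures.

474 µg/L

Below outfall 1: Q → 0.6206 m³/s, C = (0.5410·8.100 + 0.07960·1860)/0.6206 = 245.6 µg/L.
Below outfall 2: Q → 0.7057 m³/s, C = (0.6206·245.6 + 0.08510·1260)/0.7057 = 368.0 µg/L.
Below outfall 3: Q → 0.7720 m³/s, C = (0.7057·368.0 + 0.06630·1600)/0.7720 = 473.8 µg/L.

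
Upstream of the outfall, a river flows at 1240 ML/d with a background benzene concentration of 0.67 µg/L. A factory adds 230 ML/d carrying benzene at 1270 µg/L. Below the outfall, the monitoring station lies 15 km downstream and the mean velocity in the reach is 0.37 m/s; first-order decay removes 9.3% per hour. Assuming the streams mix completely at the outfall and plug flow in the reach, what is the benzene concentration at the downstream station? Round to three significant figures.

Mass balance: C = (1240·0.6700 + 230.0·1270) / 1470 = 292900/1470 = 199.3 µg/L.
Travel time t = 15·1000 / 0.37 = 40540 s = 11.26 h.
9.3%/h lost → k = −ln(1 − 0.093) = 0.09761 h⁻¹.
First-order decay: C = 199.3·exp(−k·t) = 199.3·0.3331 = 66.38 µg/L.

66.4 µg/L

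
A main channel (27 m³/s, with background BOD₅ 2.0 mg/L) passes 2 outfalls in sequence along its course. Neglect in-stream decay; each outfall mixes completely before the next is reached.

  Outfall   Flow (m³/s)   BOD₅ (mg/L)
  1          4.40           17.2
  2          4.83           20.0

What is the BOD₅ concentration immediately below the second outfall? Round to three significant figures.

After outfall 1: Q = 27.00 + 4.400 = 31.40 m³/s; C = (27.00·2.000 + 4.400·17.20)/31.40 = 4.130 mg/L.
After outfall 2: Q = 31.40 + 4.830 = 36.23 m³/s; C = (31.40·4.130 + 4.830·20.00)/36.23 = 6.246 mg/L.

6.25 mg/L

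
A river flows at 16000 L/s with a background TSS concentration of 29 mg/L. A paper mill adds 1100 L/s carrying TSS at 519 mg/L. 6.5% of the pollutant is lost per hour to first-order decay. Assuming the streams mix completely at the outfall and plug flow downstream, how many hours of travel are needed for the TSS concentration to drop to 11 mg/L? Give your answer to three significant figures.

25.4 h

Mixed concentration C = ΣQC/ΣQ = (16000·29.00 + 1100·519.0) / 17100 = 1035000/17100 = 60.52 mg/L.
6.5%/h lost → k = −ln(1 − 0.065) = 0.06721 h⁻¹.
60.52·exp(−k·t) = 11 → t = ln(60.52/11)/k = 91330 s = 25.37 h.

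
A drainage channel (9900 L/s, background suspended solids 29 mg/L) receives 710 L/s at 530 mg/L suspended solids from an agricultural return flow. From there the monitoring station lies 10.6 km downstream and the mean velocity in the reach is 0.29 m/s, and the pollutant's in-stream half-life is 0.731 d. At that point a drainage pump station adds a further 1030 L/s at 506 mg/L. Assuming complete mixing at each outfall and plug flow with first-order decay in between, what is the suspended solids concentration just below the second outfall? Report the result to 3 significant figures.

82.9 mg/L

Mass balance: C = (9900·29.00 + 710.0·530.0) / 10610 = 663400/10610 = 62.53 mg/L; combined flow 10610 L/s.
Travel time t = 10.6·1000 / 0.29 = 36550 s = 10.15 h.
Half-life 0.731 d → k = ln 2 / 0.731 = 0.9482 d⁻¹.
After decay, C = 62.53 × e^(−kt) = 62.53 × 0.6696 = 41.86 mg/L.
At the second outfall, C = (10610·41.86 + 1030·506.0) / (10610 + 1030) = 82.93 mg/L.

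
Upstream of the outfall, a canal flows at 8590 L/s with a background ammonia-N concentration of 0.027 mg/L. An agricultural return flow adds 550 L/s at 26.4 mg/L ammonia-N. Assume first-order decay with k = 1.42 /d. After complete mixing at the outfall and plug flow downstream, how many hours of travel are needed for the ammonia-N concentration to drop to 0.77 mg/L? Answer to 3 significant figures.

Mixed concentration C = ΣQC/ΣQ = (8590·0.02700 + 550.0·26.40) / 9140 = 14750/9140 = 1.614 mg/L.
1.614·exp(−k·t) = 0.77 → t = ln(1.614/0.77)/k = 45030 s = 12.51 h.

12.5 h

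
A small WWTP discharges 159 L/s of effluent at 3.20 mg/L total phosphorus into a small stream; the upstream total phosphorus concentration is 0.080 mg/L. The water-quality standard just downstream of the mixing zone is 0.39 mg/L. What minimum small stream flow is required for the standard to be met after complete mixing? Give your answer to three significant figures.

1440 L/s

Set C_mix = 0.39: (Q·0.08000 + 159.0·3.200) / (Q + 159.0) = 0.39
→ Q = 159.0·(3.200 − 0.39)/(0.39 − 0.08000) = 1441 L/s.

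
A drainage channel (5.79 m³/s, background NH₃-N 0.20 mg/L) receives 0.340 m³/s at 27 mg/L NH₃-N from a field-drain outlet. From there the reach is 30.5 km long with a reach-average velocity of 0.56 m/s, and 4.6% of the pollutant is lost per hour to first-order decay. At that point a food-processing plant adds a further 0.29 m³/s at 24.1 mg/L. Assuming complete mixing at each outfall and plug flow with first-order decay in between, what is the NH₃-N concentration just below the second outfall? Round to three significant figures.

1.88 mg/L

Conservation of mass: C = (5.790·0.2000 + 0.3400·27.00) / 6.130 = 10.34/6.130 = 1.686 mg/L; combined flow 6.130 m³/s.
Travel time t = 30.5·1000 / 0.56 = 54460 s = 15.13 h.
4.6%/h lost → k = −ln(1 − 0.046) = 0.04709 h⁻¹.
First-order decay: C = 1.686·exp(−k·t) = 1.686·0.4904 = 0.8271 mg/L.
Second outfall: C = (6.130·0.8271 + 0.2900·24.10)/6.420 = 1.878 mg/L.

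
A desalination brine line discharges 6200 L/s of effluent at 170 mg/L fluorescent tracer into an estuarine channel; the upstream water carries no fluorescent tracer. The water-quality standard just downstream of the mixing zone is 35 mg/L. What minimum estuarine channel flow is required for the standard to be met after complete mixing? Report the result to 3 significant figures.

23900 L/s

Set C_mix = 35: (Q·0 + 6200·170.0) / (Q + 6200) = 35
→ Q = 6200·(170.0 − 35)/(35 − 0) = 23910 L/s.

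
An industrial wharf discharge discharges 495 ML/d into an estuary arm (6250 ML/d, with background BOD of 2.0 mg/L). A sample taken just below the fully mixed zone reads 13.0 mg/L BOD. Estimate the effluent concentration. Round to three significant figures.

152 mg/L

Mass balance: 6250·2.000 + 495.0·Cₑ = 6745·13.00
→ Cₑ = (6745·13.00 − 6250·2.000) / 495.0 = 151.9 mg/L.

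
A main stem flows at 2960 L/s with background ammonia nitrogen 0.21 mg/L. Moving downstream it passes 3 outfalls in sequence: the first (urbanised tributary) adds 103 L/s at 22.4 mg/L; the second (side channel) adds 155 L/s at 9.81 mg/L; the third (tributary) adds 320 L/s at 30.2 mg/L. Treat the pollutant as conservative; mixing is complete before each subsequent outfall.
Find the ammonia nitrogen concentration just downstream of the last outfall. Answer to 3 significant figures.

After outfall 1: Q = 2960 + 103.0 = 3063 L/s; C = (2960·0.2100 + 103.0·22.40)/3063 = 0.9562 mg/L.
After outfall 2: Q = 3063 + 155.0 = 3218 L/s; C = (3063·0.9562 + 155.0·9.810)/3218 = 1.383 mg/L.
After outfall 3: Q = 3218 + 320.0 = 3538 L/s; C = (3218·1.383 + 320.0·30.20)/3538 = 3.989 mg/L.

3.99 mg/L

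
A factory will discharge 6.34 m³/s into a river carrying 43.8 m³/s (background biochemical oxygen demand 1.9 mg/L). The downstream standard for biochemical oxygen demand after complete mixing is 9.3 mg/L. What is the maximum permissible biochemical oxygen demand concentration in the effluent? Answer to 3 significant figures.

At the limit, (Qr·Cr + Qe·Cₑ)/(Qr + Qe) = 9.3:
Cₑ = (50.14·9.3 − 43.80·1.900) / 6.340 = 60.42 mg/L.

60.4 mg/L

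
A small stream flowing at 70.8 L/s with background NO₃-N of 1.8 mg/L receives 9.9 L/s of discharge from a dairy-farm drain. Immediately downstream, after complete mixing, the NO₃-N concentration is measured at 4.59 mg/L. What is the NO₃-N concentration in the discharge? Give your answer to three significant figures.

Mass balance: 70.80·1.800 + 9.900·Cₑ = 80.70·4.590
→ Cₑ = (80.70·4.590 − 70.80·1.800) / 9.900 = 24.54 mg/L.

24.5 mg/L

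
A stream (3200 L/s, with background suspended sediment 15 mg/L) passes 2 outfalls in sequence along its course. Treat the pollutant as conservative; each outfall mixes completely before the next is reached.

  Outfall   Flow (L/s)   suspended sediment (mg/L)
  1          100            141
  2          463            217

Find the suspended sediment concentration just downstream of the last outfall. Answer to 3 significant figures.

43.2 mg/L

After outfall 1: Q = 3200 + 100.0 = 3300 L/s; C = (3200·15.00 + 100.0·141.0)/3300 = 18.82 mg/L.
After outfall 2: Q = 3300 + 463.0 = 3763 L/s; C = (3300·18.82 + 463.0·217.0)/3763 = 43.20 mg/L.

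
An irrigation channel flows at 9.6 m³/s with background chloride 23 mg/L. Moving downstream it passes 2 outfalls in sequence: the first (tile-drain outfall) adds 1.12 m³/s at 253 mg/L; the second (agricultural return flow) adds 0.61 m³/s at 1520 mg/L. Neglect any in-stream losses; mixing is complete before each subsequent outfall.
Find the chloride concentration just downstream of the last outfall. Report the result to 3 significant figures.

After outfall 1: Q = 9.600 + 1.120 = 10.72 m³/s; C = (9.600·23.00 + 1.120·253.0)/10.72 = 47.03 mg/L.
After outfall 2: Q = 10.72 + 0.6100 = 11.33 m³/s; C = (10.72·47.03 + 0.6100·1520)/11.33 = 126.3 mg/L.

126 mg/L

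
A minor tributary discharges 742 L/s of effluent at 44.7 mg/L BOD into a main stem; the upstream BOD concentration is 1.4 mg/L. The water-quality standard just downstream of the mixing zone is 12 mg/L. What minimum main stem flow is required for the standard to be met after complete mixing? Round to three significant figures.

Set C_mix = 12: (Q·1.400 + 742.0·44.70) / (Q + 742.0) = 12
→ Q = 742.0·(44.70 − 12)/(12 − 1.400) = 2289 L/s.

2290 L/s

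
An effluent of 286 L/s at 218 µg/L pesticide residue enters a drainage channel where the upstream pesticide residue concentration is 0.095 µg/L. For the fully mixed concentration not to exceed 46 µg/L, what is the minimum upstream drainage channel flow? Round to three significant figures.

Set C_mix = 46: (Q·0.09500 + 286.0·218.0) / (Q + 286.0) = 46
→ Q = 286.0·(218.0 − 46)/(46 − 0.09500) = 1072 L/s.

1070 L/s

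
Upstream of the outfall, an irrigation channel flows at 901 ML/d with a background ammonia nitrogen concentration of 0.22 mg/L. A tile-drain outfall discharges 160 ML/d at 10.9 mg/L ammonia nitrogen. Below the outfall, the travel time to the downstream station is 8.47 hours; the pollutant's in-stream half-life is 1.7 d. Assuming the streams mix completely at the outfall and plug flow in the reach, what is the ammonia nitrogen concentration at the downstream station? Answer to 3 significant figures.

Flow-weighted average: C = (901.0·0.2200 + 160.0·10.90) / 1061 = 1942/1061 = 1.831 mg/L.
Half-life 1.7 d → k = ln 2 / 1.7 = 0.4077 d⁻¹.
After decay, C = 1.831 × e^(−kt) = 1.831 × 0.8660 = 1.585 mg/L.

1.59 mg/L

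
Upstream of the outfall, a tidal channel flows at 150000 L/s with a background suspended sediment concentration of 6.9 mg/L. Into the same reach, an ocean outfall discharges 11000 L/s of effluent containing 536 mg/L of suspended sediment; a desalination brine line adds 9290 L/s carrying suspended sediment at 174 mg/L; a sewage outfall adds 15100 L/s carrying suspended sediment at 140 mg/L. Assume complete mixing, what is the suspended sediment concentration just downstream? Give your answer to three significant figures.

57.5 mg/L

Flow-weighted average: C = (150000·6.900 + 11000·536.0 + 9290·174.0 + 15100·140.0) / 185400 = 10660000/185400 = 57.51 mg/L.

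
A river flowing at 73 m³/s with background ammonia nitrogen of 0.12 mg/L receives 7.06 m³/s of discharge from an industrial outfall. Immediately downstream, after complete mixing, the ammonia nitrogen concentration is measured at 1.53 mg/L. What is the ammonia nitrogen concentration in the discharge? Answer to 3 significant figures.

16.1 mg/L

Mass balance: 73.00·0.1200 + 7.060·Cₑ = 80.06·1.530
→ Cₑ = (80.06·1.530 − 73.00·0.1200) / 7.060 = 16.11 mg/L.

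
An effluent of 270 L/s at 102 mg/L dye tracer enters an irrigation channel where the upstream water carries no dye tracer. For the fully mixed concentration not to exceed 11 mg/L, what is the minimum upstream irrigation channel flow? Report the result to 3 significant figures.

Set C_mix = 11: (Q·0 + 270.0·102.0) / (Q + 270.0) = 11
→ Q = 270.0·(102.0 − 11)/(11 − 0) = 2234 L/s.

2230 L/s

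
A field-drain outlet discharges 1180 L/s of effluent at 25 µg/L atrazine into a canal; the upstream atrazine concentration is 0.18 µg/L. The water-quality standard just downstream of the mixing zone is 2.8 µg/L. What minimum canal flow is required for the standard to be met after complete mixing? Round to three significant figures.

10000 L/s

Set C_mix = 2.8: (Q·0.1800 + 1180·25.00) / (Q + 1180) = 2.8
→ Q = 1180·(25.00 − 2.8)/(2.8 − 0.1800) = 9998 L/s.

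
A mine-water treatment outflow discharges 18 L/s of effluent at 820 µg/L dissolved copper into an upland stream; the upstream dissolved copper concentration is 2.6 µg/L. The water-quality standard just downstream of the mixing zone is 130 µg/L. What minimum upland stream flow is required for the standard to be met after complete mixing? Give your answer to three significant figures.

97.5 L/s

Set C_mix = 130: (Q·2.600 + 18.00·820.0) / (Q + 18.00) = 130
→ Q = 18.00·(820.0 − 130)/(130 − 2.600) = 97.49 L/s.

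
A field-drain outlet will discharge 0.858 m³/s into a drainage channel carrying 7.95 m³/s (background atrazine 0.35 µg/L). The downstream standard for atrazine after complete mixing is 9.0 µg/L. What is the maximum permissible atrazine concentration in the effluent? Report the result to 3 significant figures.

At the limit, (Qr·Cr + Qe·Cₑ)/(Qr + Qe) = 9.0:
Cₑ = (8.808·9.0 − 7.950·0.3500) / 0.8580 = 89.15 µg/L.

89.1 µg/L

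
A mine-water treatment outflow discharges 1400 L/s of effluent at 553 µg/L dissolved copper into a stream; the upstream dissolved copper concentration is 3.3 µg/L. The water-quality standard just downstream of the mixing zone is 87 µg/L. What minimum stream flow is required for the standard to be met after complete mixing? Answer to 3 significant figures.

7790 L/s

Set C_mix = 87: (Q·3.300 + 1400·553.0) / (Q + 1400) = 87
→ Q = 1400·(553.0 − 87)/(87 − 3.300) = 7795 L/s.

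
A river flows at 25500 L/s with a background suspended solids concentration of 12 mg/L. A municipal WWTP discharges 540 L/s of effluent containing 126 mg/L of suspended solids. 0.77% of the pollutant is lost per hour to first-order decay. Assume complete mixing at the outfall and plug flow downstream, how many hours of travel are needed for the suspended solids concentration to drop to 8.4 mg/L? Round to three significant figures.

After mixing, C = (25500·12.00 + 540.0·126.0) / 26040 = 374000/26040 = 14.36 mg/L.
0.77%/h lost → k = −ln(1 − 0.0077) = 0.007730 h⁻¹.
14.36·exp(−k·t) = 8.4 → t = ln(14.36/8.4)/k = 249900 s = 69.41 h.

69.4 h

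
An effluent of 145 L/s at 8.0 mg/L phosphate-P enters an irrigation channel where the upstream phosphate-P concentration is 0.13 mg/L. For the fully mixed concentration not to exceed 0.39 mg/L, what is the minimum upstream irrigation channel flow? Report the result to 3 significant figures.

Set C_mix = 0.39: (Q·0.1300 + 145.0·8.000) / (Q + 145.0) = 0.39
→ Q = 145.0·(8.000 − 0.39)/(0.39 − 0.1300) = 4244 L/s.

4240 L/s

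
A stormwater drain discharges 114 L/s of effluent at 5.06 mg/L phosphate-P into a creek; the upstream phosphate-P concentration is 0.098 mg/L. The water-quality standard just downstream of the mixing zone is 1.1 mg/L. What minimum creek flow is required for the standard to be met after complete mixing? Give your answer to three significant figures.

451 L/s

Set C_mix = 1.1: (Q·0.09800 + 114.0·5.060) / (Q + 114.0) = 1.1
→ Q = 114.0·(5.060 − 1.1)/(1.1 − 0.09800) = 450.5 L/s.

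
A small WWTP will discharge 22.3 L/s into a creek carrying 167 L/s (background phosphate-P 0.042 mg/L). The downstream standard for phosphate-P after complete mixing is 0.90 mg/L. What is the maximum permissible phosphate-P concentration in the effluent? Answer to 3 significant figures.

7.33 mg/L

At the limit, (Qr·Cr + Qe·Cₑ)/(Qr + Qe) = 0.90:
Cₑ = (189.3·0.90 − 167.0·0.04200) / 22.30 = 7.325 mg/L.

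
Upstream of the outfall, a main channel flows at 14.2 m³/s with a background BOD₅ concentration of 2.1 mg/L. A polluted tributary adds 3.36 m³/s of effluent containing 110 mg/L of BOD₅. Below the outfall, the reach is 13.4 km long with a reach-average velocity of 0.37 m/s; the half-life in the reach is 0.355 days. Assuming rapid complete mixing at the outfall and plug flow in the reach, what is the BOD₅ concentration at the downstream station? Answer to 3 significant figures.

10.0 mg/L

Mixed concentration C = ΣQC/ΣQ = (14.20·2.100 + 3.360·110.0) / 17.56 = 399.4/17.56 = 22.75 mg/L.
Travel time t = 13.4·1000 / 0.37 = 36220 s = 10.06 h.
Half-life 0.355 d → k = ln 2 / 0.355 = 1.953 d⁻¹.
Applying C = C₀e^(−kt): 22.75 × 0.4411 = 10.03 mg/L.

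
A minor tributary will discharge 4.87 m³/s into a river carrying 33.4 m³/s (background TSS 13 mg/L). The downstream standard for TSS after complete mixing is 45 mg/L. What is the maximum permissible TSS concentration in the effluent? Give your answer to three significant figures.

264 mg/L

At the limit, (Qr·Cr + Qe·Cₑ)/(Qr + Qe) = 45:
Cₑ = (38.27·45 − 33.40·13.00) / 4.870 = 264.5 mg/L.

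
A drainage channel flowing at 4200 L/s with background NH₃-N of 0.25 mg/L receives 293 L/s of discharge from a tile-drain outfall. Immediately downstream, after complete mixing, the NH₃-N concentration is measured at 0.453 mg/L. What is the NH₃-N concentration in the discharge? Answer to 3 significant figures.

Mass balance: 4200·0.2500 + 293.0·Cₑ = 4493·0.4530
→ Cₑ = (4493·0.4530 − 4200·0.2500) / 293.0 = 3.363 mg/L.

3.36 mg/L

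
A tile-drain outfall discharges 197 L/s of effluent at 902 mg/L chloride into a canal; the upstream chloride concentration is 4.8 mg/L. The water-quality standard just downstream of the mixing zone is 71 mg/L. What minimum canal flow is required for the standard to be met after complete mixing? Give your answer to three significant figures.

2470 L/s

Set C_mix = 71: (Q·4.800 + 197.0·902.0) / (Q + 197.0) = 71
→ Q = 197.0·(902.0 − 71)/(71 − 4.800) = 2473 L/s.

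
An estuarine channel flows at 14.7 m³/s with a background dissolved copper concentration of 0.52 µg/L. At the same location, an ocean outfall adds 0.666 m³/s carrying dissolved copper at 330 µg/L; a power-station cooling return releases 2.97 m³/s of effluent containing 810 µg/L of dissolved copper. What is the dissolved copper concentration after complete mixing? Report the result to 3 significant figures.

144 µg/L

After mixing, C = (14.70·0.5200 + 0.6660·330.0 + 2.970·810.0) / 18.34 = 2633/18.34 = 143.6 µg/L.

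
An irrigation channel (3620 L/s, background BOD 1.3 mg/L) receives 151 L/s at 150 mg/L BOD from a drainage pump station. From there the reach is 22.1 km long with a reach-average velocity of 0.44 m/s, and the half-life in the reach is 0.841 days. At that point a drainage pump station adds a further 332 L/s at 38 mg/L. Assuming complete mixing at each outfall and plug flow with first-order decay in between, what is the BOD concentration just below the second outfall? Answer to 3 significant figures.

7.20 mg/L

Conservation of mass: C = (3620·1.300 + 151.0·150.0) / 3771 = 27360/3771 = 7.254 mg/L; combined flow 3771 L/s.
Travel time t = 22.1·1000 / 0.44 = 50230 s = 13.95 h.
Half-life 0.841 d → k = ln 2 / 0.841 = 0.8242 d⁻¹.
Decay over the reach: 7.254·exp(−kt) = 7.254·0.6193 = 4.493 mg/L.
Second outfall: C = (3771·4.493 + 332.0·38.00)/4103 = 7.204 mg/L.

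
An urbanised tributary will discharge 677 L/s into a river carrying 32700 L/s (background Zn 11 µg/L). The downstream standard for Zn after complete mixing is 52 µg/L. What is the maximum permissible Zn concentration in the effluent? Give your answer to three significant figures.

At the limit, (Qr·Cr + Qe·Cₑ)/(Qr + Qe) = 52:
Cₑ = (33380·52 − 32700·11.00) / 677.0 = 2032 µg/L.

2030 µg/L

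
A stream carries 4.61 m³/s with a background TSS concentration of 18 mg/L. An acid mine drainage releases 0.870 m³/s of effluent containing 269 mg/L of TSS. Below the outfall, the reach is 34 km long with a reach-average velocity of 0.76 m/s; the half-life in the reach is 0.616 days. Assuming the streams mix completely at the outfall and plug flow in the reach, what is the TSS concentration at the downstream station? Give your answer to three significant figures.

Flow-weighted average: C = (4.610·18.00 + 0.8700·269.0) / 5.480 = 317.0/5.480 = 57.85 mg/L.
Travel time t = 34·1000 / 0.76 = 44740 s = 12.43 h.
Half-life 0.616 d → k = ln 2 / 0.616 = 1.125 d⁻¹.
First-order decay: C = 57.85·exp(−k·t) = 57.85·0.5584 = 32.30 mg/L.

32.3 mg/L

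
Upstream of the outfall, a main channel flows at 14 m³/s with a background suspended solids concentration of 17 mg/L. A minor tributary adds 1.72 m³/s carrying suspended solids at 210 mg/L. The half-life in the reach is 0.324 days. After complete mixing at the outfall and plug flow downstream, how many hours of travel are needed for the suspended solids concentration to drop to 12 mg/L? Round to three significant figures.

13.0 h

Mass balance: C = (14.00·17.00 + 1.720·210.0) / 15.72 = 599.2/15.72 = 38.12 mg/L.
Half-life 0.324 d → k = ln 2 / 0.324 = 2.139 d⁻¹.
38.12·exp(−k·t) = 12 → t = ln(38.12/12)/k = 46680 s = 12.97 h.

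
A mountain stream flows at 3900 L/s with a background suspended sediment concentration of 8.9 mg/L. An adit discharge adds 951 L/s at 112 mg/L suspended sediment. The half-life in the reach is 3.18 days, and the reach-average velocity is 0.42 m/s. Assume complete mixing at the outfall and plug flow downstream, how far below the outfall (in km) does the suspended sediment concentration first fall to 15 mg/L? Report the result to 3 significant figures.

110 km

Mass balance: C = (3900·8.900 + 951.0·112.0) / 4851 = 141200/4851 = 29.11 mg/L.
Half-life 3.18 d → k = ln 2 / 3.18 = 0.2180 d⁻¹.
Set 29.11·exp(−k·t) = 15 → t = ln(29.11/15)/k = 262800 s = 73.01 h.
Distance = v·t = 0.42·262800 = 110400 m = 110.4 km.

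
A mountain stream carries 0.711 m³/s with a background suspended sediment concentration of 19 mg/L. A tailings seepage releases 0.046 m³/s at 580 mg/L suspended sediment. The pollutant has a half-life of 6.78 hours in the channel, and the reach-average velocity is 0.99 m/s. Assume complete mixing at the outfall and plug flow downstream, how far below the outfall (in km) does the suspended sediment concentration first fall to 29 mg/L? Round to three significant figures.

21.1 km

After mixing, C = (0.7110·19.00 + 0.04600·580.0) / 0.7570 = 40.19/0.7570 = 53.09 mg/L.
Half-life 6.78 h → k = ln 2 / 6.78 = 0.1022 h⁻¹ = 2.454 d⁻¹.
Set 53.09·exp(−k·t) = 29 → t = ln(53.09/29)/k = 21290 s = 5.915 h.
Distance = v·t = 0.99·21290 = 21080 m = 21.08 km.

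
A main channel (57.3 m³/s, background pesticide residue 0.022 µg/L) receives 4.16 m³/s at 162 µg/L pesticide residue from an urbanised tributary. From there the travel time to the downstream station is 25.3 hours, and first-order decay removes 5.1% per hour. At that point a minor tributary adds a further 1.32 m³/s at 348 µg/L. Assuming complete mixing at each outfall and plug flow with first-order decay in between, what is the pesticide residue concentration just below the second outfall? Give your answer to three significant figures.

10.2 µg/L

Conservation of mass: C = (57.30·0.02200 + 4.160·162.0) / 61.46 = 675.2/61.46 = 10.99 µg/L; combined flow 61.46 m³/s.
5.1%/h lost → k = −ln(1 − 0.051) = 0.05235 h⁻¹.
Decay over the reach: 10.99·exp(−kt) = 10.99·0.2660 = 2.922 µg/L.
At the second outfall, C = (61.46·2.922 + 1.320·348.0) / (61.46 + 1.320) = 10.18 µg/L.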